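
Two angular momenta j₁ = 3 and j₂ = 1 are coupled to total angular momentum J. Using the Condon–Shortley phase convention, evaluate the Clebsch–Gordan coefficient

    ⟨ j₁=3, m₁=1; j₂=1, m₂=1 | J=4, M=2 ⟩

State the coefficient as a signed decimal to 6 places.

+0.731925  (= +√(15/28))

j₁+j₂−J=0  J+j₁−j₂=6  J−j₁+j₂=2  j₁+j₂+J+1=9
(j₁±m₁, j₂±m₂, J±M) = (4,2,2,0,6,2)
P² = 34560/7
sum k=0..0:
  [0] +1/96 = 1/96
S = 1/96
C² = P²·S² = 15/28 ; C = +0.731925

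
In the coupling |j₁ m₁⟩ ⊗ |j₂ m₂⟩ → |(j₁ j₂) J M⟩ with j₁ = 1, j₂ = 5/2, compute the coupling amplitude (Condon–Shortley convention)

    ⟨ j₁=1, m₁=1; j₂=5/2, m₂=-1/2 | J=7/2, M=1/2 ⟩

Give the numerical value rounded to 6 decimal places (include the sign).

j₁+j₂−J=0  J+j₁−j₂=2  J−j₁+j₂=5  j₁+j₂+J+1=8
(j₁±m₁, j₂±m₂, J±M) = (2,0,2,3,4,3)
P² = 1152/7
sum k=0..0:
  [0] +1/24 = 1/24
S = 1/24
C² = P²·S² = 2/7 ; C = +0.534522

+0.534522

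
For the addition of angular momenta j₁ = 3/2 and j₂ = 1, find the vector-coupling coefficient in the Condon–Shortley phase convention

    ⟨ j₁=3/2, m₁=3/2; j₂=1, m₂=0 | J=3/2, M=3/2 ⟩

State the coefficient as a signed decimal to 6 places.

√[4·1!2!1!/5! · 3!0!1!1!3!0!] = √(12/5)
  +(−1)^0/∏(0,1,0,1,2,0)! = 1/2  (running 1/2)
⟨..|..⟩ = √(12/5)·(1/2) = +0.774597

+0.774597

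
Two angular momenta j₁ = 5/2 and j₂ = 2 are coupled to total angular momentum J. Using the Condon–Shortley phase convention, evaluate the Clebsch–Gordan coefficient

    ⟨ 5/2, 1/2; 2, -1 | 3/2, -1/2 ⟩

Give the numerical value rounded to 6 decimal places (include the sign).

triangle: 3!*2!*1!/7! = 12/5040
(j±m)!: 3!*2!*1!*3!*1!*2! = 144
prefactor² = (2J+1)*Δ*N² = 48/35
  k=0: +1/(0!*3!*2!*1!*0!*0!) = 1/12
  k=1: −1/(1!*2!*1!*0!*1!*1!) = -1/2
Σ = -5/12  ⇒  CG² = 48/35*(-5/12)² = 5/21
CG = −√(5/21) = -0.487950

-0.487950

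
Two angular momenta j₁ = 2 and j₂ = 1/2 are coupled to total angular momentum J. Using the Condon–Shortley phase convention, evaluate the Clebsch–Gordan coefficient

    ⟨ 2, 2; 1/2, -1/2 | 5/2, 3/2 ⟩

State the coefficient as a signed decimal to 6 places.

+√(1/5) ≈ +0.447214

triangle: 0!×4!×1!/6! = 24/720
(j±m)!: 4!×0!×0!×1!×4!×1! = 576
prefactor² = (2J+1)×Δ×N² = 576/5
  k=0: +1/(0!×0!×0!×0!×4!×1!) = 1/24
Σ = 1/24  ⇒  CG² = 576/5×1/24² = 1/5
CG = +√(1/5) = +0.447214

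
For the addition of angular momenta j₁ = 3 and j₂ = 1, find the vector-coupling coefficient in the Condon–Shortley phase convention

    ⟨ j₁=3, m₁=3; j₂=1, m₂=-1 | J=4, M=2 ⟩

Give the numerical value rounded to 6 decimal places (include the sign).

√[9·0!6!2!/9! · 6!0!0!2!6!2!] = √(518400/7)
  +(−1)^0/∏(0,0,0,0,6,2)! = 1/1440  (running 1/1440)
⟨..|..⟩ = √(518400/7)·(1/1440) = +0.188982

+√(1/28) ≈ +0.188982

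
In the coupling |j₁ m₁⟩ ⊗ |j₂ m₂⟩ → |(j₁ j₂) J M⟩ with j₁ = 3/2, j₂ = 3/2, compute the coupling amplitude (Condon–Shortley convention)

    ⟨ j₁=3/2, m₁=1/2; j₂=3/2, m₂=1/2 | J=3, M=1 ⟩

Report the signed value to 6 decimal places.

+√(3/5) ≈ +0.774597

j₁+j₂−J=0  J+j₁−j₂=3  J−j₁+j₂=3  j₁+j₂+J+1=7
(j₁±m₁, j₂±m₂, J±M) = (2,1,2,1,4,2)
P² = 48/5
sum k=0..0:
  [0] +1/4 = 1/4
S = 1/4
C² = P²·S² = 3/5 ; C = +0.774597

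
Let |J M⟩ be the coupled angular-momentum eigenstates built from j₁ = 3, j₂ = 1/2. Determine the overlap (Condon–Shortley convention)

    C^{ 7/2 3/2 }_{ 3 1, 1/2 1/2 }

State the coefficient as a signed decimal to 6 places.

+0.845154  (= +√(5/7))

j₁+j₂−J=0  J+j₁−j₂=6  J−j₁+j₂=1  j₁+j₂+J+1=8
(j₁±m₁, j₂±m₂, J±M) = (4,2,1,0,5,2)
P² = 11520/7
sum k=0..0:
  [0] +1/48 = 1/48
S = 1/48
C² = P²·S² = 5/7 ; C = +0.845154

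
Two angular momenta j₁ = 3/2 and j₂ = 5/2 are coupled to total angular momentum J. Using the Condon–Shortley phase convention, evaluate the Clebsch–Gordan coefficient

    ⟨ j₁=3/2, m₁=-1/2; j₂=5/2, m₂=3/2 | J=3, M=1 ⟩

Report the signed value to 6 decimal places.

-0.639010

√[7·1!2!4!/8! · 1!2!4!1!4!2!] = √(96/5)
  +(−1)^0/∏(0,1,2,4,0,0)! = 1/48  (running 1/48)
  +(−1)^1/∏(1,0,1,3,1,1)! = -1/6  (running -7/48)
⟨..|..⟩ = √(96/5)·(-7/48) = -0.639010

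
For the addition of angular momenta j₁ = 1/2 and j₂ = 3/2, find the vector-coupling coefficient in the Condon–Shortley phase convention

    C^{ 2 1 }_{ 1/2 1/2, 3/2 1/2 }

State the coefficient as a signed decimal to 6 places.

√[5·0!1!3!/5! · 1!0!2!1!3!1!] = √(3)
  +(−1)^0/∏(0,0,0,2,1,1)! = 1/2  (running 1/2)
⟨..|..⟩ = √(3)·(1/2) = +0.866025

+0.866025  (= +√(3/4))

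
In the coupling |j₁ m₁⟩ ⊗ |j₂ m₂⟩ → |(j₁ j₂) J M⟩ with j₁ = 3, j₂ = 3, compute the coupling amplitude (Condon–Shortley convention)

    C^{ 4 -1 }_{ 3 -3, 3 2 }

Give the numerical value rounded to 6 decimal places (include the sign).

j₁+j₂−J=2  J+j₁−j₂=4  J−j₁+j₂=4  j₁+j₂+J+1=11
(j₁±m₁, j₂±m₂, J±M) = (0,6,5,1,3,5)
P² = 1244160/77
sum k=2..2:
  [2] +1/288 = 1/288
S = 1/288
C² = P²·S² = 15/77 ; C = +0.441367

+0.441367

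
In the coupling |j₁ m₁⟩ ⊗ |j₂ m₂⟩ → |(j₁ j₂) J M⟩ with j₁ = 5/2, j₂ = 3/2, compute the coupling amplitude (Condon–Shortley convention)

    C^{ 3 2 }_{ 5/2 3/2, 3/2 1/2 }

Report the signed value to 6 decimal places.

+√(1/12) = +0.288675

triangle: 1!·4!·2!/8! = 48/40320
(j±m)!: 4!·1!·2!·1!·5!·1! = 5760
prefactor² = (2J+1)·Δ·N² = 48
  k=0: +1/(0!·1!·1!·2!·3!·0!) = 1/12
  k=1: −1/(1!·0!·0!·1!·4!·1!) = -1/24
Σ = 1/24  ⇒  CG² = 48·1/24² = 1/12
CG = +√(1/12) = +0.288675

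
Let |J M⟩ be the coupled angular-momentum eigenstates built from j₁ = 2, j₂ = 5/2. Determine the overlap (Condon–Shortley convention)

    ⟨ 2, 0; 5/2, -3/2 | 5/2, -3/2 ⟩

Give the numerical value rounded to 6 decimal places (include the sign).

-0.119523  (= −√(1/70))

√[6·2!2!3!/8! · 2!2!1!4!1!4!] = √(288/35)
  +(−1)^0/∏(0,2,2,1,0,2)! = 1/8  (running 1/8)
  +(−1)^1/∏(1,1,1,0,1,3)! = -1/6  (running -1/24)
⟨..|..⟩ = √(288/35)·(-1/24) = -0.119523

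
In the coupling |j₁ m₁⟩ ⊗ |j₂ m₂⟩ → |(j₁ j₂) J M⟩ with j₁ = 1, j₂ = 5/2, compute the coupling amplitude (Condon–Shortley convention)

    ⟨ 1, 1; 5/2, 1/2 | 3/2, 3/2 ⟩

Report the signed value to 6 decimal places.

+√(1/15) ≈ +0.258199

triangle: 2!*0!*3!/6! = 12/720
(j±m)!: 2!*0!*3!*2!*3!*0! = 144
prefactor² = (2J+1)*Δ*N² = 48/5
  k=0: +1/(0!*2!*0!*3!*0!*0!) = 1/12
Σ = 1/12  ⇒  CG² = 48/5*1/12² = 1/15
CG = +√(1/15) = +0.258199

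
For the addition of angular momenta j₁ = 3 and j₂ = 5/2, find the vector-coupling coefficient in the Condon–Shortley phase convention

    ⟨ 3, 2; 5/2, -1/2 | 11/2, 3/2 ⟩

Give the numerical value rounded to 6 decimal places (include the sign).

j₁+j₂−J=0  J+j₁−j₂=6  J−j₁+j₂=5  j₁+j₂+J+1=12
(j₁±m₁, j₂±m₂, J±M) = (5,1,2,3,7,4)
P² = 4147200/11
sum k=0..0:
  [0] +1/1440 = 1/1440
S = 1/1440
C² = P²·S² = 2/11 ; C = +0.426401

+√(2/11) = +0.426401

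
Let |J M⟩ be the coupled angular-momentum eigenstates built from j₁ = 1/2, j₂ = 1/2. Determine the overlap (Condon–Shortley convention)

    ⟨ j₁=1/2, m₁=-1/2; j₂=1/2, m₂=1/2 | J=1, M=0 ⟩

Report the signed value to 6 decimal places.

+0.707107  (= +√(1/2))

√[3·0!1!1!/3! · 0!1!1!0!1!1!] = √(1/2)
  +(−1)^0/∏(0,0,1,1,0,0)! = 1  (running 1)
⟨..|..⟩ = √(1/2)·(1) = +0.707107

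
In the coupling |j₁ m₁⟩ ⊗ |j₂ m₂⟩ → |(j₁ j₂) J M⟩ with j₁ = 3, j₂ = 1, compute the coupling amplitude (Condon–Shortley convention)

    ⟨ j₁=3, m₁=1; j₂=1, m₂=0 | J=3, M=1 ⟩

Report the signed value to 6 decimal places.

+0.288675  (= +√(1/12))

triangle: 1!*5!*1!/8! = 120/40320
(j±m)!: 4!*2!*1!*1!*4!*2! = 2304
prefactor² = (2J+1)*Δ*N² = 48
  k=0: +1/(0!*1!*2!*1!*3!*0!) = 1/12
  k=1: −1/(1!*0!*1!*0!*4!*1!) = -1/24
Σ = 1/24  ⇒  CG² = 48*1/24² = 1/12
CG = +√(1/12) = +0.288675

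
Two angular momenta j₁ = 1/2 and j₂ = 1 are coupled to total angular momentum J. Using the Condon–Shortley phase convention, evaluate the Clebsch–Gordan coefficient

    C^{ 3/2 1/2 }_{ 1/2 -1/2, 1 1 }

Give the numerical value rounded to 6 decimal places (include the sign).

+0.577350

triangle: 0!×1!×2!/4! = 2/24
(j±m)!: 0!×1!×2!×0!×2!×1! = 4
prefactor² = (2J+1)×Δ×N² = 4/3
  k=0: +1/(0!×0!×1!×2!×0!×0!) = 1/2
Σ = 1/2  ⇒  CG² = 4/3×1/2² = 1/3
CG = +√(1/3) = +0.577350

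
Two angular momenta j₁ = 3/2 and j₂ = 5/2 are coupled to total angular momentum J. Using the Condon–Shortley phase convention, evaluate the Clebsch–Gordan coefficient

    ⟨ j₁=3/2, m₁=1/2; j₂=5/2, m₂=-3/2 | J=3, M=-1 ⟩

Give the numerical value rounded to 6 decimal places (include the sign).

j₁+j₂−J=1  J+j₁−j₂=2  J−j₁+j₂=4  j₁+j₂+J+1=8
(j₁±m₁, j₂±m₂, J±M) = (2,1,1,4,2,4)
P² = 96/5
sum k=0..1:
  [0] +1/6 = 1/6
  [1] −1/48 = -1/48
S = 7/48
C² = P²·S² = 49/120 ; C = +0.639010

+√(49/120) ≈ +0.639010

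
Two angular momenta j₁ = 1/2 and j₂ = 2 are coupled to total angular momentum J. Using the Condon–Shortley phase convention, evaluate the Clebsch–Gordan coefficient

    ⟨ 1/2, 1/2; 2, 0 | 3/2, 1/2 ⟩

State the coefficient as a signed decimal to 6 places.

+0.632456

√[4·1!0!3!/5! · 1!0!2!2!2!1!] = √(8/5)
  +(−1)^0/∏(0,1,0,2,0,1)! = 1/2  (running 1/2)
⟨..|..⟩ = √(8/5)·(1/2) = +0.632456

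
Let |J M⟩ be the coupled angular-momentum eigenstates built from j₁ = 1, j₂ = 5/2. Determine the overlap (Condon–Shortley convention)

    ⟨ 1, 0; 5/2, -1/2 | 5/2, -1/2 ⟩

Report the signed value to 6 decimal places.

j₁+j₂−J=1  J+j₁−j₂=1  J−j₁+j₂=4  j₁+j₂+J+1=7
(j₁±m₁, j₂±m₂, J±M) = (1,1,2,3,2,3)
P² = 144/35
sum k=0..1:
  [0] +1/4 = 1/4
  [1] −1/6 = -1/6
S = 1/12
C² = P²·S² = 1/35 ; C = +0.169031

+√(1/35) ≈ +0.169031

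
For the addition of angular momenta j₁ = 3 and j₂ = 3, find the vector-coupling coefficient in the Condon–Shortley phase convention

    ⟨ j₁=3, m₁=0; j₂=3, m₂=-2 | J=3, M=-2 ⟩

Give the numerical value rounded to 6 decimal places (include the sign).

-0.408248  (= −√(1/6))

j₁+j₂−J=3  J+j₁−j₂=3  J−j₁+j₂=3  j₁+j₂+J+1=10
(j₁±m₁, j₂±m₂, J±M) = (3,3,1,5,1,5)
P² = 216
sum k=0..1:
  [0] +1/72 = 1/72
  [1] −1/24 = -1/24
S = -1/36
C² = P²·S² = 1/6 ; C = -0.408248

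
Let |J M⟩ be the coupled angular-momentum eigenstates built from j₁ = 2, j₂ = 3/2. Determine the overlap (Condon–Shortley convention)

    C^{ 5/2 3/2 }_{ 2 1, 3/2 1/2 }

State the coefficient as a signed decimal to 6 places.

j₁+j₂−J=1  J+j₁−j₂=3  J−j₁+j₂=2  j₁+j₂+J+1=7
(j₁±m₁, j₂±m₂, J±M) = (3,1,2,1,4,1)
P² = 144/35
sum k=0..1:
  [0] +1/4 = 1/4
  [1] −1/6 = -1/6
S = 1/12
C² = P²·S² = 1/35 ; C = +0.169031

+√(1/35) = +0.169031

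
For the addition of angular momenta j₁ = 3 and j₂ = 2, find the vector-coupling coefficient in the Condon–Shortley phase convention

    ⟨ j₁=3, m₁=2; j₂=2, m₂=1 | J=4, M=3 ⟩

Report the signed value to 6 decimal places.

j₁+j₂−J=1  J+j₁−j₂=5  J−j₁+j₂=3  j₁+j₂+J+1=10
(j₁±m₁, j₂±m₂, J±M) = (5,1,3,1,7,1)
P² = 6480
sum k=0..1:
  [0] +1/144 = 1/144
  [1] −1/240 = -1/240
S = 1/360
C² = P²·S² = 1/20 ; C = +0.223607

+0.223607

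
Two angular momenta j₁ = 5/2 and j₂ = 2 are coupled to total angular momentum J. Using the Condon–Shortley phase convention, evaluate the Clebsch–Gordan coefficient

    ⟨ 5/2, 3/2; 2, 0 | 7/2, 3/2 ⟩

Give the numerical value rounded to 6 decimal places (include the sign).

j₁+j₂−J=1  J+j₁−j₂=4  J−j₁+j₂=3  j₁+j₂+J+1=9
(j₁±m₁, j₂±m₂, J±M) = (4,1,2,2,5,2)
P² = 512/7
sum k=0..1:
  [0] +1/12 = 1/12
  [1] −1/48 = -1/48
S = 1/16
C² = P²·S² = 2/7 ; C = +0.534522

+0.534522  (= +√(2/7))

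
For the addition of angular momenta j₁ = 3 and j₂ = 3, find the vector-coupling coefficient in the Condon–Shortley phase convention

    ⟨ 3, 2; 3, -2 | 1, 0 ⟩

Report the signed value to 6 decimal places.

triangle: 5!*1!*1!/8! = 120/40320
(j±m)!: 5!*1!*1!*5!*1!*1! = 14400
prefactor² = (2J+1)*Δ*N² = 900/7
  k=0: +1/(0!*5!*1!*1!*0!*0!) = 1/120
  k=1: −1/(1!*4!*0!*0!*1!*1!) = -1/24
Σ = -1/30  ⇒  CG² = 900/7*(-1/30)² = 1/7
CG = −√(1/7) = -0.377964

-0.377964  (= −√(1/7))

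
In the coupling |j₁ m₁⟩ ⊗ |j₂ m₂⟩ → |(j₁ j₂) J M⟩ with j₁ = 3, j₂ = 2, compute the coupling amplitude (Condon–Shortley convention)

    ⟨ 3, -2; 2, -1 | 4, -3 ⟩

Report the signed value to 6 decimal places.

−√(1/20) ≈ -0.223607

√[9·1!5!3!/10! · 1!5!1!3!1!7!] = √(6480)
  +(−1)^0/∏(0,1,5,1,0,2)! = 1/240  (running 1/240)
  +(−1)^1/∏(1,0,4,0,1,3)! = -1/144  (running -1/360)
⟨..|..⟩ = √(6480)·(-1/360) = -0.223607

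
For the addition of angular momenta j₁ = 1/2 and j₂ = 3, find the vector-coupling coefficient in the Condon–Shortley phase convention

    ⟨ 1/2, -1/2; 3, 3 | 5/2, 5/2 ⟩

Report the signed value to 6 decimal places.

j₁+j₂−J=1  J+j₁−j₂=0  J−j₁+j₂=5  j₁+j₂+J+1=7
(j₁±m₁, j₂±m₂, J±M) = (0,1,6,0,5,0)
P² = 86400/7
sum k=1..1:
  [1] −1/120 = -1/120
S = -1/120
C² = P²·S² = 6/7 ; C = -0.925820

−√(6/7) = -0.925820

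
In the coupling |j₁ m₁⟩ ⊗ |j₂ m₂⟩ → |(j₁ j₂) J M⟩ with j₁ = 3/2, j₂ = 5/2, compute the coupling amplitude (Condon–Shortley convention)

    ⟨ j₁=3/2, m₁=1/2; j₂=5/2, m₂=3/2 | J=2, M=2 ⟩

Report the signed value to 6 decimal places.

−√(8/21) ≈ -0.617213

j₁+j₂−J=2  J+j₁−j₂=1  J−j₁+j₂=3  j₁+j₂+J+1=7
(j₁±m₁, j₂±m₂, J±M) = (2,1,4,1,4,0)
P² = 96/7
sum k=1..1:
  [1] −1/6 = -1/6
S = -1/6
C² = P²·S² = 8/21 ; C = -0.617213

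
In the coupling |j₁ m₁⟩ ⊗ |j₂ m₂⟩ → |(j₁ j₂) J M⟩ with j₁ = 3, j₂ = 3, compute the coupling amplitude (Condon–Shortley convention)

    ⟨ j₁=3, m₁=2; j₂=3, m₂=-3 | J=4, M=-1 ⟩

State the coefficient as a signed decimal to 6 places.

√[9·2!4!4!/11! · 5!1!0!6!3!5!] = √(1244160/77)
  +(−1)^0/∏(0,2,1,0,3,4)! = 1/288  (running 1/288)
⟨..|..⟩ = √(1244160/77)·(1/288) = +0.441367

+√(15/77) ≈ +0.441367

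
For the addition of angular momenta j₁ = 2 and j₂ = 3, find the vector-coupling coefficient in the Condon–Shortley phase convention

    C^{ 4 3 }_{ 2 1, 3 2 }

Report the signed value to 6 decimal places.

−√(1/20) ≈ -0.223607

√[9·1!3!5!/10! · 3!1!5!1!7!1!] = √(6480)
  +(−1)^0/∏(0,1,1,5,2,0)! = 1/240  (running 1/240)
  +(−1)^1/∏(1,0,0,4,3,1)! = -1/144  (running -1/360)
⟨..|..⟩ = √(6480)·(-1/360) = -0.223607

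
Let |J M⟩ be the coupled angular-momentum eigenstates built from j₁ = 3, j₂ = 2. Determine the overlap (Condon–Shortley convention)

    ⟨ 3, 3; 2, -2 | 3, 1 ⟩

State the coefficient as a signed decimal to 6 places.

+√(1/6) ≈ +0.408248

triangle: 2!*4!*2!/9! = 96/362880
(j±m)!: 6!*0!*0!*4!*4!*2! = 829440
prefactor² = (2J+1)*Δ*N² = 1536
  k=0: +1/(0!*2!*0!*0!*4!*2!) = 1/96
Σ = 1/96  ⇒  CG² = 1536*1/96² = 1/6
CG = +√(1/6) = +0.408248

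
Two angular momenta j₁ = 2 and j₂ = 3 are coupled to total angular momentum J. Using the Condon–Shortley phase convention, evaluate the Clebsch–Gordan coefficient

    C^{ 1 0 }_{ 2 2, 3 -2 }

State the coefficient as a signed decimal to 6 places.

√[3·4!0!2!/7! · 4!0!1!5!1!1!] = √(576/7)
  +(−1)^0/∏(0,4,0,1,0,1)! = 1/24  (running 1/24)
⟨..|..⟩ = √(576/7)·(1/24) = +0.377964

+0.377964  (= +√(1/7))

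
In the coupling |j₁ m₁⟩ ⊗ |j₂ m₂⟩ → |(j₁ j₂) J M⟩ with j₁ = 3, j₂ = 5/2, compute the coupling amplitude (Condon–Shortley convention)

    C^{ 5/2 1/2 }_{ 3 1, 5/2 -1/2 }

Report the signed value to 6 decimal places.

√[6·3!3!2!/9! · 4!2!2!3!3!2!] = √(288/35)
  +(−1)^0/∏(0,3,2,2,1,0)! = 1/24  (running 1/24)
  +(−1)^1/∏(1,2,1,1,2,1)! = -1/4  (running -5/24)
  +(−1)^2/∏(2,1,0,0,3,2)! = 1/24  (running -1/6)
⟨..|..⟩ = √(288/35)·(-1/6) = -0.478091

-0.478091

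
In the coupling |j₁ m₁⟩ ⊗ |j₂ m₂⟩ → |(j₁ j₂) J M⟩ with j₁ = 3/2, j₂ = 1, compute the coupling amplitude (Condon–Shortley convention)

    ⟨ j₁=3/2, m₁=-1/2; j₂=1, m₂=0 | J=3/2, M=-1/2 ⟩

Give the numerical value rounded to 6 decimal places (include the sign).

√[4·1!2!1!/5! · 1!2!1!1!1!2!] = √(4/15)
  +(−1)^0/∏(0,1,2,1,0,0)! = 1/2  (running 1/2)
  +(−1)^1/∏(1,0,1,0,1,1)! = -1  (running -1/2)
⟨..|..⟩ = √(4/15)·(-1/2) = -0.258199

−√(1/15) = -0.258199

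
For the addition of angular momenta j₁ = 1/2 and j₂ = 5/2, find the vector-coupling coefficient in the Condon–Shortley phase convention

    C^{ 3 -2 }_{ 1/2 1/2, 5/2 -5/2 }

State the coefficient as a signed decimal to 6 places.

+√(1/6) = +0.408248

j₁+j₂−J=0  J+j₁−j₂=1  J−j₁+j₂=5  j₁+j₂+J+1=7
(j₁±m₁, j₂±m₂, J±M) = (1,0,0,5,1,5)
P² = 2400
sum k=0..0:
  [0] +1/120 = 1/120
S = 1/120
C² = P²·S² = 1/6 ; C = +0.408248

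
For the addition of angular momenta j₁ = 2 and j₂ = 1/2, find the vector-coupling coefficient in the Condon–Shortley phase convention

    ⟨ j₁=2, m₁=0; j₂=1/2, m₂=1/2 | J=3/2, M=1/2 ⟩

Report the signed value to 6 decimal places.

-0.632456  (= −√(2/5))

triangle: 1!*3!*0!/5! = 6/120
(j±m)!: 2!*2!*1!*0!*2!*1! = 8
prefactor² = (2J+1)*Δ*N² = 8/5
  k=1: −1/(1!*0!*1!*0!*2!*0!) = -1/2
Σ = -1/2  ⇒  CG² = 8/5*(-1/2)² = 2/5
CG = −√(2/5) = -0.632456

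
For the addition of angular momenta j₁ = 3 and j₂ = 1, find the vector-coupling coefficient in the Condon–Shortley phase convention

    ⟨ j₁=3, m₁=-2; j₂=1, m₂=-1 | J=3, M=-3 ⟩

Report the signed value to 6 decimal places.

j₁+j₂−J=1  J+j₁−j₂=5  J−j₁+j₂=1  j₁+j₂+J+1=8
(j₁±m₁, j₂±m₂, J±M) = (1,5,0,2,0,6)
P² = 3600
sum k=0..0:
  [0] +1/120 = 1/120
S = 1/120
C² = P²·S² = 1/4 ; C = +0.500000

+√(1/4) ≈ +0.500000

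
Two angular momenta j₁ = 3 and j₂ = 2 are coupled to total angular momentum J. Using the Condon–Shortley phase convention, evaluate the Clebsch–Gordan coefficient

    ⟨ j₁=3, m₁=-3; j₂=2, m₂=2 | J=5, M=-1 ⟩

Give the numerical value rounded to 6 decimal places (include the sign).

triangle: 0!*6!*4!/11! = 17280/39916800
(j±m)!: 0!*6!*4!*0!*4!*6! = 298598400
prefactor² = (2J+1)*Δ*N² = 9953280/7
  k=0: +1/(0!*0!*6!*4!*0!*0!) = 1/17280
Σ = 1/17280  ⇒  CG² = 9953280/7*1/17280² = 1/210
CG = +√(1/210) = +0.069007

+0.069007  (= +√(1/210))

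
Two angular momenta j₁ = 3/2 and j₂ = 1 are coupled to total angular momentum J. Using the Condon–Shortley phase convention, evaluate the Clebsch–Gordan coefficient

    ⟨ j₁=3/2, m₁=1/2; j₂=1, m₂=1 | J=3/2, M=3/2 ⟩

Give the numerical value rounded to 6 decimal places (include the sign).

triangle: 1!×2!×1!/5! = 2/120
(j±m)!: 2!×1!×2!×0!×3!×0! = 24
prefactor² = (2J+1)×Δ×N² = 8/5
  k=1: −1/(1!×0!×0!×1!×2!×0!) = -1/2
Σ = -1/2  ⇒  CG² = 8/5×(-1/2)² = 2/5
CG = −√(2/5) = -0.632456

-0.632456  (= −√(2/5))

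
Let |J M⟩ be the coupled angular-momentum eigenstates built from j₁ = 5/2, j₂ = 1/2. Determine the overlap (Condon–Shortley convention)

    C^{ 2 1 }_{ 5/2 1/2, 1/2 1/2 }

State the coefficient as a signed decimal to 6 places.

-0.577350  (= −√(1/3))

triangle: 1!*4!*0!/6! = 24/720
(j±m)!: 3!*2!*1!*0!*3!*1! = 72
prefactor² = (2J+1)*Δ*N² = 12
  k=1: −1/(1!*0!*1!*0!*3!*0!) = -1/6
Σ = -1/6  ⇒  CG² = 12*(-1/6)² = 1/3
CG = −√(1/3) = -0.577350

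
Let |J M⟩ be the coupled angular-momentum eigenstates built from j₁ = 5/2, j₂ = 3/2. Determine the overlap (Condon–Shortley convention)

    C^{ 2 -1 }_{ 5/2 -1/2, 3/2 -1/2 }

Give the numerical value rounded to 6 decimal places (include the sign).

√[5·2!3!1!/7! · 2!3!1!2!1!3!] = √(12/7)
  +(−1)^0/∏(0,2,3,1,0,0)! = 1/12  (running 1/12)
  +(−1)^1/∏(1,1,2,0,1,1)! = -1/2  (running -5/12)
⟨..|..⟩ = √(12/7)·(-5/12) = -0.545545

-0.545545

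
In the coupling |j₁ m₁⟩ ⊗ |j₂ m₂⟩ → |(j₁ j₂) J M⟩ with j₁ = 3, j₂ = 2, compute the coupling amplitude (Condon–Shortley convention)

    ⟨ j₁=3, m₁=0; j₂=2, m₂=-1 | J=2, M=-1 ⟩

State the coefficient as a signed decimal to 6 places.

-0.534522

√[5·3!3!1!/8! · 3!3!1!3!1!3!] = √(81/14)
  +(−1)^0/∏(0,3,3,1,0,0)! = 1/36  (running 1/36)
  +(−1)^1/∏(1,2,2,0,1,1)! = -1/4  (running -2/9)
⟨..|..⟩ = √(81/14)·(-2/9) = -0.534522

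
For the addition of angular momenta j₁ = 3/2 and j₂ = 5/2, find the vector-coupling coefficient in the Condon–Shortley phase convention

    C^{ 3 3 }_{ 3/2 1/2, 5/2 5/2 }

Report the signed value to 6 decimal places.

triangle: 1!*2!*4!/8! = 48/40320
(j±m)!: 2!*1!*5!*0!*6!*0! = 172800
prefactor² = (2J+1)*Δ*N² = 1440
  k=1: −1/(1!*0!*0!*4!*2!*0!) = -1/48
Σ = -1/48  ⇒  CG² = 1440*(-1/48)² = 5/8
CG = −√(5/8) = -0.790569

−√(5/8) ≈ -0.790569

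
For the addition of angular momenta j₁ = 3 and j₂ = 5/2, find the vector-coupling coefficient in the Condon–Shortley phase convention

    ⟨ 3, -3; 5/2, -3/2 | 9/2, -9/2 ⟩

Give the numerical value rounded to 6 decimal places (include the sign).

j₁+j₂−J=1  J+j₁−j₂=5  J−j₁+j₂=4  j₁+j₂+J+1=11
(j₁±m₁, j₂±m₂, J±M) = (0,6,1,4,0,9)
P² = 49766400/11
sum k=1..1:
  [1] −1/2880 = -1/2880
S = -1/2880
C² = P²·S² = 6/11 ; C = -0.738549

-0.738549  (= −√(6/11))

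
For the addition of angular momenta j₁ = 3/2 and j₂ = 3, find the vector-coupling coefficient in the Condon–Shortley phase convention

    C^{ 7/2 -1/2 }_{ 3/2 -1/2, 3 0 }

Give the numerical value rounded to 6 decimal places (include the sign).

-0.308607  (= −√(2/21))

j₁+j₂−J=1  J+j₁−j₂=2  J−j₁+j₂=5  j₁+j₂+J+1=9
(j₁±m₁, j₂±m₂, J±M) = (1,2,3,3,3,4)
P² = 384/7
sum k=0..1:
  [0] +1/24 = 1/24
  [1] −1/12 = -1/12
S = -1/24
C² = P²·S² = 2/21 ; C = -0.308607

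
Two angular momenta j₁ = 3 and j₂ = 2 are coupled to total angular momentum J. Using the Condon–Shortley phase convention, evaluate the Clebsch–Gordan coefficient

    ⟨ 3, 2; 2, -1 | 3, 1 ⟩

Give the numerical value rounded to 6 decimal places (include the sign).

+0.500000  (= +√(1/4))

j₁+j₂−J=2  J+j₁−j₂=4  J−j₁+j₂=2  j₁+j₂+J+1=9
(j₁±m₁, j₂±m₂, J±M) = (5,1,1,3,4,2)
P² = 64
sum k=0..1:
  [0] +1/12 = 1/12
  [1] −1/48 = -1/48
S = 1/16
C² = P²·S² = 1/4 ; C = +0.500000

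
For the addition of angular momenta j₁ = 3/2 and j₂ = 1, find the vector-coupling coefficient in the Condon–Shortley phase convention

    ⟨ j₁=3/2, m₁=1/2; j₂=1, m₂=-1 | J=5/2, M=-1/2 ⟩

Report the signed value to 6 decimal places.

+0.547723  (= +√(3/10))

triangle: 0!*3!*2!/6! = 12/720
(j±m)!: 2!*1!*0!*2!*2!*3! = 48
prefactor² = (2J+1)*Δ*N² = 24/5
  k=0: +1/(0!*0!*1!*0!*2!*2!) = 1/4
Σ = 1/4  ⇒  CG² = 24/5*1/4² = 3/10
CG = +√(3/10) = +0.547723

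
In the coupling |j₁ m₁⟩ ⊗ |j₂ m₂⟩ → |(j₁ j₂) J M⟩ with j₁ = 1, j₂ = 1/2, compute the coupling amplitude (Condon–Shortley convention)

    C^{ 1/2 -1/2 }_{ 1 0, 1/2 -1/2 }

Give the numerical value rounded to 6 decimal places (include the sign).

+√(1/3) ≈ +0.577350

j₁+j₂−J=1  J+j₁−j₂=1  J−j₁+j₂=0  j₁+j₂+J+1=3
(j₁±m₁, j₂±m₂, J±M) = (1,1,0,1,0,1)
P² = 1/3
sum k=0..0:
  [0] +1/1 = 1
S = 1
C² = P²·S² = 1/3 ; C = +0.577350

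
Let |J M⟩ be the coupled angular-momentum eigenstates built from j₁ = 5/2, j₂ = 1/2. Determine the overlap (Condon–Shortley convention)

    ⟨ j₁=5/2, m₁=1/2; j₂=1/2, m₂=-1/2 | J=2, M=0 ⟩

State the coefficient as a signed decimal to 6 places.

j₁+j₂−J=1  J+j₁−j₂=4  J−j₁+j₂=0  j₁+j₂+J+1=6
(j₁±m₁, j₂±m₂, J±M) = (3,2,0,1,2,2)
P² = 8
sum k=0..0:
  [0] +1/4 = 1/4
S = 1/4
C² = P²·S² = 1/2 ; C = +0.707107

+0.707107  (= +√(1/2))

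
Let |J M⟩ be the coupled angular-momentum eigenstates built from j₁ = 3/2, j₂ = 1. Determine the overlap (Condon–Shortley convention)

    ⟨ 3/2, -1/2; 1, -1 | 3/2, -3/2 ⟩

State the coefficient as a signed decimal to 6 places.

+0.632456  (= +√(2/5))

j₁+j₂−J=1  J+j₁−j₂=2  J−j₁+j₂=1  j₁+j₂+J+1=5
(j₁±m₁, j₂±m₂, J±M) = (1,2,0,2,0,3)
P² = 8/5
sum k=0..0:
  [0] +1/2 = 1/2
S = 1/2
C² = P²·S² = 2/5 ; C = +0.632456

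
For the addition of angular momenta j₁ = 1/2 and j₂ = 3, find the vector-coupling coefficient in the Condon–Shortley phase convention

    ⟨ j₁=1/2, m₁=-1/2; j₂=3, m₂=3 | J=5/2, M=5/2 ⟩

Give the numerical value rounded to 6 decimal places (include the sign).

triangle: 1!*0!*5!/7! = 120/5040
(j±m)!: 0!*1!*6!*0!*5!*0! = 86400
prefactor² = (2J+1)*Δ*N² = 86400/7
  k=1: −1/(1!*0!*0!*5!*0!*0!) = -1/120
Σ = -1/120  ⇒  CG² = 86400/7*(-1/120)² = 6/7
CG = −√(6/7) = -0.925820

-0.925820  (= −√(6/7))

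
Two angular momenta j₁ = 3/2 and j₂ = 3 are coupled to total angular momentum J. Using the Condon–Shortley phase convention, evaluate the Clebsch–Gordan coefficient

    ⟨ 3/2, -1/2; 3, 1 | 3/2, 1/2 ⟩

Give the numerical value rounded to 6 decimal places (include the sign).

√[4·3!0!3!/7! · 1!2!4!2!2!1!] = √(192/35)
  +(−1)^2/∏(2,1,0,2,0,1)! = 1/4  (running 1/4)
⟨..|..⟩ = √(192/35)·(1/4) = +0.585540

+√(12/35) ≈ +0.585540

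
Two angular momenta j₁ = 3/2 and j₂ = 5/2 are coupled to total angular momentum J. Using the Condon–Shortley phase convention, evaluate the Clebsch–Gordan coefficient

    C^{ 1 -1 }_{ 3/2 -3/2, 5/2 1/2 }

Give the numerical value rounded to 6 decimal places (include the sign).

√[3·3!0!2!/6! · 0!3!3!2!0!2!] = √(36/5)
  +(−1)^3/∏(3,0,0,0,0,2)! = -1/12  (running -1/12)
⟨..|..⟩ = √(36/5)·(-1/12) = -0.223607

-0.223607  (= −√(1/20))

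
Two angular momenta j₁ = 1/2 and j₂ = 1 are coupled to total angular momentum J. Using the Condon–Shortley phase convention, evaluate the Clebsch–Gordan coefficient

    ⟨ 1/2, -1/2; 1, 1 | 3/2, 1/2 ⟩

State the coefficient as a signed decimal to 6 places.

+√(1/3) = +0.577350

j₁+j₂−J=0  J+j₁−j₂=1  J−j₁+j₂=2  j₁+j₂+J+1=4
(j₁±m₁, j₂±m₂, J±M) = (0,1,2,0,2,1)
P² = 4/3
sum k=0..0:
  [0] +1/2 = 1/2
S = 1/2
C² = P²·S² = 1/3 ; C = +0.577350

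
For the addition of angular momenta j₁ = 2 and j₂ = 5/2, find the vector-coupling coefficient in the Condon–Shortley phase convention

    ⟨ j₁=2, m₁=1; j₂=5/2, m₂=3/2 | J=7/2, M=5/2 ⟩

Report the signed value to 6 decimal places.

j₁+j₂−J=1  J+j₁−j₂=3  J−j₁+j₂=4  j₁+j₂+J+1=9
(j₁±m₁, j₂±m₂, J±M) = (3,1,4,1,6,1)
P² = 2304/7
sum k=0..1:
  [0] +1/48 = 1/48
  [1] −1/36 = -1/36
S = -1/144
C² = P²·S² = 1/63 ; C = -0.125988

-0.125988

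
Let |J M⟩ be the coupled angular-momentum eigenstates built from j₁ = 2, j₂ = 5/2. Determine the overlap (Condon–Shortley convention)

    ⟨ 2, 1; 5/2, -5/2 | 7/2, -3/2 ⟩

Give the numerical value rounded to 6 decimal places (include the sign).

+0.487950  (= +√(5/21))

triangle: 1!×3!×4!/9! = 144/362880
(j±m)!: 3!×1!×0!×5!×2!×5! = 172800
prefactor² = (2J+1)×Δ×N² = 3840/7
  k=0: +1/(0!×1!×1!×0!×2!×4!) = 1/48
Σ = 1/48  ⇒  CG² = 3840/7×1/48² = 5/21
CG = +√(5/21) = +0.487950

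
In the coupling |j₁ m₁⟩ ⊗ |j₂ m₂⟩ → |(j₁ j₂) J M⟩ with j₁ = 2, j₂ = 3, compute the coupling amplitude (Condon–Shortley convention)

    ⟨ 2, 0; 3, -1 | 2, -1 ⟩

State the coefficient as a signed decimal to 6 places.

-0.377964  (= −√(1/7))

triangle: 3!*1!*3!/8! = 36/40320
(j±m)!: 2!*2!*2!*4!*1!*3! = 1152
prefactor² = (2J+1)*Δ*N² = 36/7
  k=1: −1/(1!*2!*1!*1!*0!*2!) = -1/4
  k=2: +1/(2!*1!*0!*0!*1!*3!) = 1/12
Σ = -1/6  ⇒  CG² = 36/7*(-1/6)² = 1/7
CG = −√(1/7) = -0.377964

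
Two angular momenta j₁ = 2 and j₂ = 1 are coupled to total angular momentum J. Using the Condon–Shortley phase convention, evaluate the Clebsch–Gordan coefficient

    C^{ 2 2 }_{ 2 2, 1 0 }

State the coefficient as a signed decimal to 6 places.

triangle: 1!×3!×1!/6! = 6/720
(j±m)!: 4!×0!×1!×1!×4!×0! = 576
prefactor² = (2J+1)×Δ×N² = 24
  k=0: +1/(0!×1!×0!×1!×3!×0!) = 1/6
Σ = 1/6  ⇒  CG² = 24×1/6² = 2/3
CG = +√(2/3) = +0.816497

+0.816497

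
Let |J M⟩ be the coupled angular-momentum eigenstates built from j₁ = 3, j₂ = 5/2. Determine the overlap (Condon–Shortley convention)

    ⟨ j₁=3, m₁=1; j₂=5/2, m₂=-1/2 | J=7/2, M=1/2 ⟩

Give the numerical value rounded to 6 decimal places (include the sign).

−√(1/63) ≈ -0.125988

triangle: 2!·4!·3!/10! = 288/3628800
(j±m)!: 4!·2!·2!·3!·4!·3! = 82944
prefactor² = (2J+1)·Δ·N² = 9216/175
  k=0: +1/(0!·2!·2!·2!·2!·1!) = 1/16
  k=1: −1/(1!·1!·1!·1!·3!·2!) = -1/12
  k=2: +1/(2!·0!·0!·0!·4!·3!) = 1/288
Σ = -5/288  ⇒  CG² = 9216/175·(-5/288)² = 1/63
CG = −√(1/63) = -0.125988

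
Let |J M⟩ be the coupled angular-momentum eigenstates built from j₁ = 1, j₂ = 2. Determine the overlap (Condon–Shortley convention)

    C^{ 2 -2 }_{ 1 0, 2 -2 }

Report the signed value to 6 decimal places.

√[5·1!1!3!/6! · 1!1!0!4!0!4!] = √(24)
  +(−1)^0/∏(0,1,1,0,0,3)! = 1/6  (running 1/6)
⟨..|..⟩ = √(24)·(1/6) = +0.816497

+0.816497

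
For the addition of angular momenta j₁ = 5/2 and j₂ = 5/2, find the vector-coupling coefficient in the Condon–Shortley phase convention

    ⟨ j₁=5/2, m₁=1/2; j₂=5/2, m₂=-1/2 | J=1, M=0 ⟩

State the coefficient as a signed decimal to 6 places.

triangle: 4!·1!·1!/7! = 24/5040
(j±m)!: 3!·2!·2!·3!·1!·1! = 144
prefactor² = (2J+1)·Δ·N² = 72/35
  k=1: −1/(1!·3!·1!·1!·0!·0!) = -1/6
  k=2: +1/(2!·2!·0!·0!·1!·1!) = 1/4
Σ = 1/12  ⇒  CG² = 72/35·1/12² = 1/70
CG = +√(1/70) = +0.119523

+0.119523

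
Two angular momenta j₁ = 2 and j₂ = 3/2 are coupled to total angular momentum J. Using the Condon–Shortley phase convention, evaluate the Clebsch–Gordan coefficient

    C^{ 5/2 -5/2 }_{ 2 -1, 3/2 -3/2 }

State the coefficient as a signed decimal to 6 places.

+0.654654  (= +√(3/7))

triangle: 1!×3!×2!/7! = 12/5040
(j±m)!: 1!×3!×0!×3!×0!×5! = 4320
prefactor² = (2J+1)×Δ×N² = 432/7
  k=0: +1/(0!×1!×3!×0!×0!×2!) = 1/12
Σ = 1/12  ⇒  CG² = 432/7×1/12² = 3/7
CG = +√(3/7) = +0.654654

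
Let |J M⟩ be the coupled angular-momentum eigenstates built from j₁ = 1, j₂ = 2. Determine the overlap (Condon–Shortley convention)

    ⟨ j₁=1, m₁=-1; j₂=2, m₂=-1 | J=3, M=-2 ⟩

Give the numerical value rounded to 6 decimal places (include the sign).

+0.816497

j₁+j₂−J=0  J+j₁−j₂=2  J−j₁+j₂=4  j₁+j₂+J+1=7
(j₁±m₁, j₂±m₂, J±M) = (0,2,1,3,1,5)
P² = 96
sum k=0..0:
  [0] +1/12 = 1/12
S = 1/12
C² = P²·S² = 2/3 ; C = +0.816497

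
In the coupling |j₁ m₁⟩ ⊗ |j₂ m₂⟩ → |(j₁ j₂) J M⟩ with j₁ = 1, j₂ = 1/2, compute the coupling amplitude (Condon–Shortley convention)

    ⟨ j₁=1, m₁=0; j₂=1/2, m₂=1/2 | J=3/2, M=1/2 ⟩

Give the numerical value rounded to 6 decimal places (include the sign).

+0.816497  (= +√(2/3))

j₁+j₂−J=0  J+j₁−j₂=2  J−j₁+j₂=1  j₁+j₂+J+1=4
(j₁±m₁, j₂±m₂, J±M) = (1,1,1,0,2,1)
P² = 2/3
sum k=0..0:
  [0] +1/1 = 1
S = 1
C² = P²·S² = 2/3 ; C = +0.816497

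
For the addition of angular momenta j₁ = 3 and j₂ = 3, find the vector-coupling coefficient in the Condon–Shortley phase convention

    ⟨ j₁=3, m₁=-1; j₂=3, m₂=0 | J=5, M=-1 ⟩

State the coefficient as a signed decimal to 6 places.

triangle: 1!*5!*5!/12! = 14400/479001600
(j±m)!: 2!*4!*3!*3!*4!*6! = 29859840
prefactor² = (2J+1)*Δ*N² = 69120/7
  k=0: +1/(0!*1!*4!*3!*1!*2!) = 1/288
  k=1: −1/(1!*0!*3!*2!*2!*3!) = -1/144
Σ = -1/288  ⇒  CG² = 69120/7*(-1/288)² = 5/42
CG = −√(5/42) = -0.345033

−√(5/42) = -0.345033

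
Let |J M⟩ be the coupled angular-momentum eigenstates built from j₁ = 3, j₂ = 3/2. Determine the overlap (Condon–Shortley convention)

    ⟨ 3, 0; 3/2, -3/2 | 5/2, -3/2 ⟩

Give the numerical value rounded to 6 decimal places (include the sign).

+0.507093  (= +√(9/35))

√[6·2!4!1!/8! · 3!3!0!3!1!4!] = √(1296/35)
  +(−1)^0/∏(0,2,3,0,1,1)! = 1/12  (running 1/12)
⟨..|..⟩ = √(1296/35)·(1/12) = +0.507093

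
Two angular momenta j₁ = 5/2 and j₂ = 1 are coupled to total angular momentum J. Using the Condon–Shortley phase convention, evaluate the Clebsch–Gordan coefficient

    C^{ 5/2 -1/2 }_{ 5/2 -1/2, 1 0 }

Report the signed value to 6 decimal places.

−√(1/35) = -0.169031

triangle: 1!·4!·1!/7! = 24/5040
(j±m)!: 2!·3!·1!·1!·2!·3! = 144
prefactor² = (2J+1)·Δ·N² = 144/35
  k=0: +1/(0!·1!·3!·1!·1!·0!) = 1/6
  k=1: −1/(1!·0!·2!·0!·2!·1!) = -1/4
Σ = -1/12  ⇒  CG² = 144/35·(-1/12)² = 1/35
CG = −√(1/35) = -0.169031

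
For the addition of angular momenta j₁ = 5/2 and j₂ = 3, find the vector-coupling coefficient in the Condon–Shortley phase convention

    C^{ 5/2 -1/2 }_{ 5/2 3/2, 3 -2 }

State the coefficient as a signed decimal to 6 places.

√[6·3!2!3!/9! · 4!1!1!5!2!3!] = √(288/7)
  +(−1)^0/∏(0,3,1,1,1,2)! = 1/12  (running 1/12)
  +(−1)^1/∏(1,2,0,0,2,3)! = -1/24  (running 1/24)
⟨..|..⟩ = √(288/7)·(1/24) = +0.267261

+√(1/14) = +0.267261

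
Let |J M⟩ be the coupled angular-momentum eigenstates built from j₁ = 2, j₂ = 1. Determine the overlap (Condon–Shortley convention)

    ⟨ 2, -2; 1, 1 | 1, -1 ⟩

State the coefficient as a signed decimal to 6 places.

√[3·2!2!0!/5! · 0!4!2!0!0!2!] = √(48/5)
  +(−1)^2/∏(2,0,2,0,0,0)! = 1/4  (running 1/4)
⟨..|..⟩ = √(48/5)·(1/4) = +0.774597

+0.774597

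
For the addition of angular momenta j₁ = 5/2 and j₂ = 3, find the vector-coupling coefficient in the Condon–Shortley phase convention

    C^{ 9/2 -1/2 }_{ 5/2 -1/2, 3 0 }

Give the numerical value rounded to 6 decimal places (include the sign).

j₁+j₂−J=1  J+j₁−j₂=4  J−j₁+j₂=5  j₁+j₂+J+1=11
(j₁±m₁, j₂±m₂, J±M) = (2,3,3,3,4,5)
P² = 69120/77
sum k=0..1:
  [0] +1/72 = 1/72
  [1] −1/48 = -1/48
S = -1/144
C² = P²·S² = 10/231 ; C = -0.208063

−√(10/231) ≈ -0.208063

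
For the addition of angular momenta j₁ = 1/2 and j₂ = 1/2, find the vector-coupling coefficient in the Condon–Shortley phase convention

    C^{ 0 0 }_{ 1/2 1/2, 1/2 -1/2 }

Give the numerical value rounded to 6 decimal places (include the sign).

+0.707107  (= +√(1/2))

triangle: 1!·0!·0!/2! = 1/2
(j±m)!: 1!·0!·0!·1!·0!·0! = 1
prefactor² = (2J+1)·Δ·N² = 1/2
  k=0: +1/(0!·1!·0!·0!·0!·0!) = 1
Σ = 1  ⇒  CG² = 1/2·1² = 1/2
CG = +√(1/2) = +0.707107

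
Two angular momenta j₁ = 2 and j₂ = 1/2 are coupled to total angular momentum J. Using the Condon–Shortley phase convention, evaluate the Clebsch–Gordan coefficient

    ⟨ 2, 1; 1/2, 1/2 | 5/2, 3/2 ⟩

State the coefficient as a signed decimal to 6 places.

triangle: 0!*4!*1!/6! = 24/720
(j±m)!: 3!*1!*1!*0!*4!*1! = 144
prefactor² = (2J+1)*Δ*N² = 144/5
  k=0: +1/(0!*0!*1!*1!*3!*0!) = 1/6
Σ = 1/6  ⇒  CG² = 144/5*1/6² = 4/5
CG = +√(4/5) = +0.894427

+0.894427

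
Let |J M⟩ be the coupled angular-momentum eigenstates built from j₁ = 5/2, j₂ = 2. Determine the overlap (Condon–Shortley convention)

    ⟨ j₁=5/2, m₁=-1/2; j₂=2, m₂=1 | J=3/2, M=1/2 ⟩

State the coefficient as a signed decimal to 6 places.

+0.487950

triangle: 3!*2!*1!/7! = 12/5040
(j±m)!: 2!*3!*3!*1!*2!*1! = 144
prefactor² = (2J+1)*Δ*N² = 48/35
  k=2: +1/(2!*1!*1!*1!*1!*0!) = 1/2
  k=3: −1/(3!*0!*0!*0!*2!*1!) = -1/12
Σ = 5/12  ⇒  CG² = 48/35*5/12² = 5/21
CG = +√(5/21) = +0.487950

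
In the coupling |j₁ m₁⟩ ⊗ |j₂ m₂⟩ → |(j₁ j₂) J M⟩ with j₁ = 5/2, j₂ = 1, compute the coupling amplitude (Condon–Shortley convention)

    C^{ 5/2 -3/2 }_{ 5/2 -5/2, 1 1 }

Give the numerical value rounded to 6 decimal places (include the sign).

−√(2/7) ≈ -0.534522

√[6·1!4!1!/7! · 0!5!2!0!1!4!] = √(1152/7)
  +(−1)^1/∏(1,0,4,1,0,0)! = -1/24  (running -1/24)
⟨..|..⟩ = √(1152/7)·(-1/24) = -0.534522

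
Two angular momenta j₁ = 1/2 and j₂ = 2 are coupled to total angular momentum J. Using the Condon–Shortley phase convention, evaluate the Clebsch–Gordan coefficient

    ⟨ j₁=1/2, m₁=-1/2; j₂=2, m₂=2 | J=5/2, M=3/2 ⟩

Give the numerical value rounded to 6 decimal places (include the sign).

+0.447214  (= +√(1/5))

j₁+j₂−J=0  J+j₁−j₂=1  J−j₁+j₂=4  j₁+j₂+J+1=6
(j₁±m₁, j₂±m₂, J±M) = (0,1,4,0,4,1)
P² = 576/5
sum k=0..0:
  [0] +1/24 = 1/24
S = 1/24
C² = P²·S² = 1/5 ; C = +0.447214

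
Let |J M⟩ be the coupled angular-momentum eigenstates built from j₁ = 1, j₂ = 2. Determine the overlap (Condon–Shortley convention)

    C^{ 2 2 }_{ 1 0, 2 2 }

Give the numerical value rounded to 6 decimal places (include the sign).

√[5·1!1!3!/6! · 1!1!4!0!4!0!] = √(24)
  +(−1)^1/∏(1,0,0,3,1,0)! = -1/6  (running -1/6)
⟨..|..⟩ = √(24)·(-1/6) = -0.816497

-0.816497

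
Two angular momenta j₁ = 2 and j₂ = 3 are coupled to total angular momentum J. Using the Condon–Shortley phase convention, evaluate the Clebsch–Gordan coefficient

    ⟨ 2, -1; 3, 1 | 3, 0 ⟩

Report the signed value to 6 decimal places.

j₁+j₂−J=2  J+j₁−j₂=2  J−j₁+j₂=4  j₁+j₂+J+1=9
(j₁±m₁, j₂±m₂, J±M) = (1,3,4,2,3,3)
P² = 96/5
sum k=1..2:
  [1] −1/12 = -1/12
  [2] +1/8 = 1/8
S = 1/24
C² = P²·S² = 1/30 ; C = +0.182574

+0.182574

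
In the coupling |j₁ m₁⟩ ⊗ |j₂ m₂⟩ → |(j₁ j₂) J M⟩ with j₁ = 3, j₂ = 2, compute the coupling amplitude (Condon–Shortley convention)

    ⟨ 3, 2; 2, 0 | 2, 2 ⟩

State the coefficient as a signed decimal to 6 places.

j₁+j₂−J=3  J+j₁−j₂=3  J−j₁+j₂=1  j₁+j₂+J+1=8
(j₁±m₁, j₂±m₂, J±M) = (5,1,2,2,4,0)
P² = 360/7
sum k=1..1:
  [1] −1/12 = -1/12
S = -1/12
C² = P²·S² = 5/14 ; C = -0.597614

-0.597614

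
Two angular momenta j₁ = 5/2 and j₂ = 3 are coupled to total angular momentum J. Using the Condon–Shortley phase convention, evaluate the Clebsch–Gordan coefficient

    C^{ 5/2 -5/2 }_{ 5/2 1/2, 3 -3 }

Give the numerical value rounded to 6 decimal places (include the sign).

+0.487950  (= +√(5/21))

j₁+j₂−J=3  J+j₁−j₂=2  J−j₁+j₂=3  j₁+j₂+J+1=9
(j₁±m₁, j₂±m₂, J±M) = (3,2,0,6,0,5)
P² = 8640/7
sum k=0..0:
  [0] +1/72 = 1/72
S = 1/72
C² = P²·S² = 5/21 ; C = +0.487950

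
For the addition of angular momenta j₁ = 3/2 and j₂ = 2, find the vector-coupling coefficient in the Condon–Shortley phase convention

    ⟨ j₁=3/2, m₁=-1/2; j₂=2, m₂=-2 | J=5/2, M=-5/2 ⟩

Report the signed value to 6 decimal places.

+0.755929  (= +√(4/7))

triangle: 1!·2!·3!/7! = 12/5040
(j±m)!: 1!·2!·0!·4!·0!·5! = 5760
prefactor² = (2J+1)·Δ·N² = 576/7
  k=0: +1/(0!·1!·2!·0!·0!·3!) = 1/12
Σ = 1/12  ⇒  CG² = 576/7·1/12² = 4/7
CG = +√(4/7) = +0.755929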